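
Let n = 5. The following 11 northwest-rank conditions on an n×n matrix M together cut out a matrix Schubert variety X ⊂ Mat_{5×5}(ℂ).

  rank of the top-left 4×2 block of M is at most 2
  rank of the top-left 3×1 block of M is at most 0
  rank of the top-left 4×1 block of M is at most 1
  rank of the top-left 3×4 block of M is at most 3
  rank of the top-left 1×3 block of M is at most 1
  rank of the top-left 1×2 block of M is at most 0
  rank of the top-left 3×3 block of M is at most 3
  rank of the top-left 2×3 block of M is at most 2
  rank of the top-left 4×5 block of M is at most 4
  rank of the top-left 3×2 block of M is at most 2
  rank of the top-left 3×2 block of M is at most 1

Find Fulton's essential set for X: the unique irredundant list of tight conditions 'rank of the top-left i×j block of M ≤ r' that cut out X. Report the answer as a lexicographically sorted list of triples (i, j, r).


Rank table r_w(5×5) implied by the 11 constraints:

  i=1: 0 0 1 1 1
  i=2: 0 1 2 2 2
  i=3: 0 1 2 3 3
  i=4: 1 2 3 4 4
  i=5: 1 2 3 4 5

hence w(1..5) = (3, 2, 4, 1, 5).

|D(w)|=4, |Ess(w)|=2:

[(1, 2, 0), (3, 1, 0)]


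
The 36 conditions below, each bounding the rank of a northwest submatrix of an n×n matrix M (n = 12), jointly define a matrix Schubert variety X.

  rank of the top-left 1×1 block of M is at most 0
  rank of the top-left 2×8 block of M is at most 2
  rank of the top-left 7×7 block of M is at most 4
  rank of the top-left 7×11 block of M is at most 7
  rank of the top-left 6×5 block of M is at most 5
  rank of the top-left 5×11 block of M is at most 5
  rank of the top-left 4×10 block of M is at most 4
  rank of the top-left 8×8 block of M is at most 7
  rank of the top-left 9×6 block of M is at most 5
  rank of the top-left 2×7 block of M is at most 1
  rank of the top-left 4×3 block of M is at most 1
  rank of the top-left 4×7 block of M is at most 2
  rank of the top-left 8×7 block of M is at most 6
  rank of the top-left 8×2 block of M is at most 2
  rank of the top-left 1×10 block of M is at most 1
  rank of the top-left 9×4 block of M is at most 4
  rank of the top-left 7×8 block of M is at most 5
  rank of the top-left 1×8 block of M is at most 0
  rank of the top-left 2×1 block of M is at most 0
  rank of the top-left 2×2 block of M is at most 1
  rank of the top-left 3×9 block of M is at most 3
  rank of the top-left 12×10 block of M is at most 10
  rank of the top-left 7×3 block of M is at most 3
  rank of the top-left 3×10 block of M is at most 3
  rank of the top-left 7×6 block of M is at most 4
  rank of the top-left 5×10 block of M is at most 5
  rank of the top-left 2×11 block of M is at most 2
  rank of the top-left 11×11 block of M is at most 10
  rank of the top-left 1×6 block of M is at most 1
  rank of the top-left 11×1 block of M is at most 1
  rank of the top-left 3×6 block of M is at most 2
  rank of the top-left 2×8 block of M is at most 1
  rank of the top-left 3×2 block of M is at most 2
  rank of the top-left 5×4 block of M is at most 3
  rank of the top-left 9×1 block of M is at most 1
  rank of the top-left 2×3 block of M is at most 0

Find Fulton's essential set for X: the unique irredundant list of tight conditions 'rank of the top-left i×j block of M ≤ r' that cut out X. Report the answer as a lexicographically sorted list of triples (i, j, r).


Rank table r_w(12×12) implied by the 36 constraints:

  i=1: 0  0  0  0  0  0  0  0  1  1  1  1
  i=2: 0  0  0  1  1  1  1  1  2  2  2  2
  i=3: 1  1  1  2  2  2  2  2  3  3  3  3
  i=4: 1  1  1  2  2  2  2  3  4  4  4  4
  i=5: 1  2  2  3  3  3  3  4  5  5  5  5
  i=6: 1  2  3  4  4  4  4  5  6  6  6  6
  i=7: 1  2  3  4  4  4  4  5  6  7  7  7
  i=8: 1  2  3  4  5  5  5  6  7  8  8  8
  i=9: 1  2  3  4  5  5  6  7  8  9  9  9
  i=10: 1  2  3  4  5  6  7  8  9  10  10  10
  i=11: 1  2  3  4  5  6  7  8  9  10  10  11
  i=12: 1  2  3  4  5  6  7  8  9  10  11  12

reading off 1-entries of Δ²R: w = (9, 4, 1, 8, 2, 3, 10, 5, 7, 6, 12, 11).

D(w) has 21 cells with 7 SE-corners; essential set:

[(1, 8, 0), (2, 3, 0), (4, 3, 1), (4, 7, 2), (7, 7, 4), (9, 6, 5), (11, 11, 10)]


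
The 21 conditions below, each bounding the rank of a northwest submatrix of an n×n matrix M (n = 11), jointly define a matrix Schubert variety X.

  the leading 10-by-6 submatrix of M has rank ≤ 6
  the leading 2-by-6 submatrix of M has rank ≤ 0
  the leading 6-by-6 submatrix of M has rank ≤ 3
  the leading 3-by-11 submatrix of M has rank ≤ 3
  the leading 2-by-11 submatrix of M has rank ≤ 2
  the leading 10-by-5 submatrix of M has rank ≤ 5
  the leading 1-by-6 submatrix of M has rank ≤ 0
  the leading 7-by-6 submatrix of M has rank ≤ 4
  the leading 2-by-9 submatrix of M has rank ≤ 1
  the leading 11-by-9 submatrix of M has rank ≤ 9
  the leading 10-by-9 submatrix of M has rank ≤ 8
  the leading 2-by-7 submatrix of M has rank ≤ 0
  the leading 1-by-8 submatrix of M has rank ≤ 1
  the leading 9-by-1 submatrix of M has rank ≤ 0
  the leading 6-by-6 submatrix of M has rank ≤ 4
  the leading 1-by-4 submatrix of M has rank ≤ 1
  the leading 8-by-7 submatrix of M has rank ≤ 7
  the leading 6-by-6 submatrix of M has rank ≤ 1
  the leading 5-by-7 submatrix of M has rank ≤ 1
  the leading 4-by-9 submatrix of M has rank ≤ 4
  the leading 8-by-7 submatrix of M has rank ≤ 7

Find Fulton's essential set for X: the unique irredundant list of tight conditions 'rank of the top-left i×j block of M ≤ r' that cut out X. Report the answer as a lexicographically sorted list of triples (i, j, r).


Recovering R(i,j) via the rank-extension bound from the 21 conditions:

  row 1: 0  0  0  0  0  0  0  1  1  1  1
  row 2: 0  0  0  0  0  0  0  1  1  2  2
  row 3: 0  1  1  1  1  1  1  2  2  3  3
  row 4: 0  1  1  1  1  1  1  2  3  4  4
  row 5: 0  1  1  1  1  1  1  2  3  4  5
  row 6: 0  1  1  1  1  1  2  3  4  5  6
  row 7: 0  1  2  2  2  2  3  4  5  6  7
  row 8: 0  1  2  3  3  3  4  5  6  7  8
  row 9: 0  1  2  3  4  4  5  6  7  8  9
  row 10: 1  2  3  4  5  5  6  7  8  9  10
  row 11: 1  2  3  4  5  6  7  8  9  10  11

the unique w with this rank table is (8, 10, 2, 9, 11, 7, 3, 4, 5, 1, 6).

D(w) has 36 cells with 5 SE-corners; essential set:

[(2, 7, 0), (2, 9, 1), (5, 7, 1), (6, 6, 1), (9, 1, 0)]


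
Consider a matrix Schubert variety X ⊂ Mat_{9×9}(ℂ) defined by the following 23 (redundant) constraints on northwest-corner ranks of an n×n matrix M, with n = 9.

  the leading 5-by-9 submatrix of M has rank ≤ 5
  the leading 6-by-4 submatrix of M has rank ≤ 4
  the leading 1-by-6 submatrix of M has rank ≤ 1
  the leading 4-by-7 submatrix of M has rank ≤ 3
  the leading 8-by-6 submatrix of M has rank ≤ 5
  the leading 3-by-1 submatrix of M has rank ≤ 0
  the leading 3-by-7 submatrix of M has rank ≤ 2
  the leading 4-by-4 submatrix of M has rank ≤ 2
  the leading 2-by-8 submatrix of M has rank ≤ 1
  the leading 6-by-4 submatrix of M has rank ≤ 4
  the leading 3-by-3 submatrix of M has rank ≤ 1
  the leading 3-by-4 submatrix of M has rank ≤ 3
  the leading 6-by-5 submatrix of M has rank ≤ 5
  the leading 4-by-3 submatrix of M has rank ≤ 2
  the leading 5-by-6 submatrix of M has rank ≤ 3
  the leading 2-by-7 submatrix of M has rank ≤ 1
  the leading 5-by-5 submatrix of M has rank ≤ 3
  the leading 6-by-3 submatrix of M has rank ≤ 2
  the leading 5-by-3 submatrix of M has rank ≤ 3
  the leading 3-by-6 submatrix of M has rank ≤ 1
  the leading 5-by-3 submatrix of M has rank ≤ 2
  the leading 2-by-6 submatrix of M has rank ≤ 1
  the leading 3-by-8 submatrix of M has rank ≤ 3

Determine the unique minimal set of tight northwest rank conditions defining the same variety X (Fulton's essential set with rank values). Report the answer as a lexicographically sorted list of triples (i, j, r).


Reconstructing r_w from the 23 given conditions:

  R[1]: 0  1  1  1  1  1  1  1  1
  R[2]: 0  1  1  1  1  1  1  1  2
  R[3]: 0  1  1  1  1  1  2  2  3
  R[4]: 1  2  2  2  2  2  3  3  4
  R[5]: 1  2  2  3  3  3  4  4  5
  R[6]: 1  2  2  3  4  4  5  5  6
  R[7]: 1  2  3  4  5  5  6  6  7
  R[8]: 1  2  3  4  5  5  6  7  8
  R[9]: 1  2  3  4  5  6  7  8  9

hence w(1..9) = (2, 9, 7, 1, 4, 5, 3, 8, 6).

Rothe diagram D(w) (16 cells), 5 SE-corners (essential conditions):

[(2, 8, 1), (3, 1, 0), (3, 6, 1), (6, 3, 2), (8, 6, 5)]


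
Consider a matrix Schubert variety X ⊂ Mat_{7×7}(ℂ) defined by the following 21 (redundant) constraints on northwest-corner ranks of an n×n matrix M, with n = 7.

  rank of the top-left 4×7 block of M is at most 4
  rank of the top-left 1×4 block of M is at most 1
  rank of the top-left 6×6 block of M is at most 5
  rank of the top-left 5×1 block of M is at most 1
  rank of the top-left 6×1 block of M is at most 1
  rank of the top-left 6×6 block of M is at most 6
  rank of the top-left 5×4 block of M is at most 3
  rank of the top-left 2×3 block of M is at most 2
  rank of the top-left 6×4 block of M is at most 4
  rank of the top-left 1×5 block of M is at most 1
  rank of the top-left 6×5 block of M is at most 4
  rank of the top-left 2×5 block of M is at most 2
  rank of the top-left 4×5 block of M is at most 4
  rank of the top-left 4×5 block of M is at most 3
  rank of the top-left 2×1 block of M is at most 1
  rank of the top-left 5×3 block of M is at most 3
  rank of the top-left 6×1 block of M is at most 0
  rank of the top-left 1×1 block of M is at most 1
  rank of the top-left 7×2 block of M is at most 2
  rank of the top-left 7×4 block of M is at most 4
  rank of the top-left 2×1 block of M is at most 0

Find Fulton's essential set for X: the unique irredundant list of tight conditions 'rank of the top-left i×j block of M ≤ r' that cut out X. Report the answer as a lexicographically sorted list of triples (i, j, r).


The tightest implied rank at each (i,j), from the 21 conditions:

  i=1: 0  1  1  1  1  1  1
  i=2: 0  1  2  2  2  2  2
  i=3: 0  1  2  3  3  3  3
  i=4: 0  1  2  3  3  4  4
  i=5: 0  1  2  3  4  5  5
  i=6: 0  1  2  3  4  5  6
  i=7: 1  2  3  4  5  6  7

the unique w with this rank table is (2, 3, 4, 6, 5, 7, 1).

D(w) has 7 cells with 2 SE-corners; essential set:

[(4, 5, 3), (6, 1, 0)]


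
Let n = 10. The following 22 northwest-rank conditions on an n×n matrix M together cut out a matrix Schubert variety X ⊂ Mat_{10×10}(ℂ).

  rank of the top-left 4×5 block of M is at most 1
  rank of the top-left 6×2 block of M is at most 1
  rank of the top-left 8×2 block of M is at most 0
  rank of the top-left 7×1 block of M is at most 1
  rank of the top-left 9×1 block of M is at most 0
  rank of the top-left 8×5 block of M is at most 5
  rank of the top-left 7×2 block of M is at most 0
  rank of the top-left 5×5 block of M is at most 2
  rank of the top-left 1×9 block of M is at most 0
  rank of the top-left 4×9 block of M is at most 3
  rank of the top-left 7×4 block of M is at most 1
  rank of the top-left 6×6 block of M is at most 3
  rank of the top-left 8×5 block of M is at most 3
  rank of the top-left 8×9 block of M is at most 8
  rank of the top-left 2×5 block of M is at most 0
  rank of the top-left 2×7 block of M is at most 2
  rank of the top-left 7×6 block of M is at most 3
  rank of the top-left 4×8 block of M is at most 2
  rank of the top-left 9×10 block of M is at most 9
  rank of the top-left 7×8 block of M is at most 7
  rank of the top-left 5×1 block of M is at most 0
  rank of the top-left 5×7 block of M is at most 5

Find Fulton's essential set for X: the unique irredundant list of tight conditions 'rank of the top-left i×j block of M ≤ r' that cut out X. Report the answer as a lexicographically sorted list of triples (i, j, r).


Computing R[i][j] = min implied NW-rank bound (n=10, 22 conditions):

  0  0  0  0  0  0  0  0  0  1
  0  0  0  0  0  1  1  1  1  2
  0  0  1  1  1  2  2  2  2  3
  0  0  1  1  1  2  2  2  3  4
  0  0  1  1  2  3  3  3  4  5
  0  0  1  1  2  3  4  4  5  6
  0  0  1  1  2  3  4  5  6  7
  0  0  1  2  3  4  5  6  7  8
  0  1  2  3  4  5  6  7  8  9
  1  2  3  4  5  6  7  8  9  10

giving w = (10, 6, 3, 9, 5, 7, 8, 4, 2, 1) via Δ²R.

Fulton essential set (7 of the 34 Rothe cells):

[(1, 9, 0), (2, 5, 0), (4, 5, 1), (4, 8, 2), (7, 4, 1), (8, 2, 0), (9, 1, 0)]


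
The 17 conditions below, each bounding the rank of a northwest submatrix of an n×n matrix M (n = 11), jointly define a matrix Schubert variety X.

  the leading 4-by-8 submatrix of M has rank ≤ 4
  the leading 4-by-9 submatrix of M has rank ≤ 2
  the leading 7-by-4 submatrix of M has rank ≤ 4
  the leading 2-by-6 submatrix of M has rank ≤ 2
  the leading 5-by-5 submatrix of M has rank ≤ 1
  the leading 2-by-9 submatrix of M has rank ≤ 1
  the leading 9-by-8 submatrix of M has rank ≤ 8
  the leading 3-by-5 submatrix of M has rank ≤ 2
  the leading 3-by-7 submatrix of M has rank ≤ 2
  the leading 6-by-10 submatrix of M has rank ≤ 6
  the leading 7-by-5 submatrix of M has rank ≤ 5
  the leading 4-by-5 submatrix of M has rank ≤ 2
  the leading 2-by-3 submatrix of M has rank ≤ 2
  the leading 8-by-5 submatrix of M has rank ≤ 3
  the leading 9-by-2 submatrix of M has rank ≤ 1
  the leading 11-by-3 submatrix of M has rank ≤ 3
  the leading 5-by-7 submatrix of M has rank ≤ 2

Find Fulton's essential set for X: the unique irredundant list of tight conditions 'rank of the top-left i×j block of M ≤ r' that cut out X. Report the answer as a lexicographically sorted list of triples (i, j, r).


Propagating the 17 rank bounds to every northwest block:

  i=1: 1, 1, 1, 1, 1, 1, 1, 1, 1, 1, 1
  i=2: 1, 1, 1, 1, 1, 1, 1, 1, 1, 2, 2
  i=3: 1, 1, 1, 1, 1, 2, 2, 2, 2, 3, 3
  i=4: 1, 1, 1, 1, 1, 2, 2, 2, 2, 3, 4
  i=5: 1, 1, 1, 1, 1, 2, 2, 3, 3, 4, 5
  i=6: 1, 1, 2, 2, 2, 3, 3, 4, 4, 5, 6
  i=7: 1, 1, 2, 3, 3, 4, 4, 5, 5, 6, 7
  i=8: 1, 1, 2, 3, 3, 4, 5, 6, 6, 7, 8
  i=9: 1, 1, 2, 3, 4, 5, 6, 7, 7, 8, 9
  i=10: 1, 2, 3, 4, 5, 6, 7, 8, 8, 9, 10
  i=11: 1, 2, 3, 4, 5, 6, 7, 8, 9, 10, 11

second differences of R give the permutation w = (1, 10, 6, 11, 8, 3, 4, 7, 5, 2, 9).

ℓ(w)=29; the 6 essential cells (i,j,r):

[(2, 9, 1), (4, 9, 2), (5, 5, 1), (5, 7, 2), (8, 5, 3), (9, 2, 1)]


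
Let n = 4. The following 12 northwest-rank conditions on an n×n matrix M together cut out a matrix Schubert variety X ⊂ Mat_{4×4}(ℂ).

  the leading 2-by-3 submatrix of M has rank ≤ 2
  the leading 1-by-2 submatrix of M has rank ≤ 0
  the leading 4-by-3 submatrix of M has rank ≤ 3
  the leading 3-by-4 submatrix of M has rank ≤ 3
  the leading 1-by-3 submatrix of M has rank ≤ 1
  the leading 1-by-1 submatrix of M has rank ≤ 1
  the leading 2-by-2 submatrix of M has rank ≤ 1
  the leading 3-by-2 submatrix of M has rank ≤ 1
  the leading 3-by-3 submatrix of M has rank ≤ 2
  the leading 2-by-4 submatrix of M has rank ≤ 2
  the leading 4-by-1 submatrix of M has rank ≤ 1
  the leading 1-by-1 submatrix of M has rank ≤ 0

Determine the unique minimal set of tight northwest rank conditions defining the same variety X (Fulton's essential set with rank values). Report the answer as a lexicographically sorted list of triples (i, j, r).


Computing R[i][j] = min implied NW-rank bound (n=4, 12 conditions):

  0  0  1  1
  1  1  2  2
  1  1  2  3
  1  2  3  4

the unique w with this rank table is (3, 1, 4, 2).

Rothe diagram D(w) (3 cells), 2 SE-corners (essential conditions):

[(1, 2, 0), (3, 2, 1)]


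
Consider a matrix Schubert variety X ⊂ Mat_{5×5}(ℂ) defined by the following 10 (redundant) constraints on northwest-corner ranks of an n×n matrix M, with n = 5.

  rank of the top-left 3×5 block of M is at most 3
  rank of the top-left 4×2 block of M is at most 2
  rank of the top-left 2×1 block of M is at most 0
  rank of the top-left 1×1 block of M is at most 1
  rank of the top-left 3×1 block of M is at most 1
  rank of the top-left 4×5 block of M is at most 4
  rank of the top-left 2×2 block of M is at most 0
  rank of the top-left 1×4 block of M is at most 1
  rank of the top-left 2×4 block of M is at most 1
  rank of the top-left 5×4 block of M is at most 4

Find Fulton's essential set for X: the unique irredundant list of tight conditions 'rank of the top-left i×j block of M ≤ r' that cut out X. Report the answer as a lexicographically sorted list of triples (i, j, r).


Recovering R(i,j) via the rank-extension bound from the 10 conditions:

  i=1: 0 0 1 1 1
  i=2: 0 0 1 1 2
  i=3: 1 1 2 2 3
  i=4: 1 2 3 3 4
  i=5: 1 2 3 4 5

hence w(1..5) = (3, 5, 1, 2, 4).

Fulton essential set (2 of the 5 Rothe cells):

[(2, 2, 0), (2, 4, 1)]


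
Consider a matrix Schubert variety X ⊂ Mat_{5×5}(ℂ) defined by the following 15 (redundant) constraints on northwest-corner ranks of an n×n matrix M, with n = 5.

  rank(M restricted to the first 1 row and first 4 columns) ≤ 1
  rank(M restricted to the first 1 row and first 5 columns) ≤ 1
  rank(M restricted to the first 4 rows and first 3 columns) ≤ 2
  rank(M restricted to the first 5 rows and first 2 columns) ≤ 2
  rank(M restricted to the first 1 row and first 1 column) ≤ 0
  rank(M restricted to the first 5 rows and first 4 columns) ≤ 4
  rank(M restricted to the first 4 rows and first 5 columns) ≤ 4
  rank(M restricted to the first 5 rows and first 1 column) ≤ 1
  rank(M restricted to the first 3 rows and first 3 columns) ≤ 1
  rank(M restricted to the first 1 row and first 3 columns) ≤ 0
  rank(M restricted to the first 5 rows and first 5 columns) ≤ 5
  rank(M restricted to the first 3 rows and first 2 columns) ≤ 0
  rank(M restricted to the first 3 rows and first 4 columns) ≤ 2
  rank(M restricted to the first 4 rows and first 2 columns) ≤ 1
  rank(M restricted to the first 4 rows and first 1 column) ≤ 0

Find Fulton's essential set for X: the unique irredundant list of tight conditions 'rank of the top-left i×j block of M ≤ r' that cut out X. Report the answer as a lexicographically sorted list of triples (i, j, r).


Rank table r_w(5×5) implied by the 15 constraints:

  row 1: 0, 0, 0, 1, 1
  row 2: 0, 0, 1, 2, 2
  row 3: 0, 0, 1, 2, 3
  row 4: 0, 1, 2, 3, 4
  row 5: 1, 2, 3, 4, 5

hence w(1..5) = (4, 3, 5, 2, 1).

D(w) has 8 cells with 3 SE-corners; essential set:

[(1, 3, 0), (3, 2, 0), (4, 1, 0)]


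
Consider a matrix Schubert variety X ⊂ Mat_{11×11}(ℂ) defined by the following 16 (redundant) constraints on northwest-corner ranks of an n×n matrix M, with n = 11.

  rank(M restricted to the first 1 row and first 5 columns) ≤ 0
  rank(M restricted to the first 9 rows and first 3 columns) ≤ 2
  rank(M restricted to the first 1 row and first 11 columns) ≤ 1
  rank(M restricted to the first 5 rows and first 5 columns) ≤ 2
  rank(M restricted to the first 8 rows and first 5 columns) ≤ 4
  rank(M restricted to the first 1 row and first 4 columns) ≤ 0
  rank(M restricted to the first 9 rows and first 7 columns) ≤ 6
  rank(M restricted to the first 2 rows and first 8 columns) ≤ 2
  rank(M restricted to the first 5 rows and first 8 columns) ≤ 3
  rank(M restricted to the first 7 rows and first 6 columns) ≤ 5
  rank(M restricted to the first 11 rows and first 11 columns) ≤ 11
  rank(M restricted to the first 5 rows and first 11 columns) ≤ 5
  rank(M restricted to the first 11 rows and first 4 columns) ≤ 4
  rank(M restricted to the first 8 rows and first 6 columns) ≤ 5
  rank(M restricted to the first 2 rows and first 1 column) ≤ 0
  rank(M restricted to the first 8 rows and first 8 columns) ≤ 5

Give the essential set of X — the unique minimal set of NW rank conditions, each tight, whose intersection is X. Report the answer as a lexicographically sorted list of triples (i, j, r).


Rank table r_w(11×11) implied by the 16 constraints:

  R[1]: 0  0  0  0  0  1  1  1  1  1  1
  R[2]: 0  1  1  1  1  2  2  2  2  2  2
  R[3]: 1  2  2  2  2  3  3  3  3  3  3
  R[4]: 1  2  2  2  2  3  3  3  4  4  4
  R[5]: 1  2  2  2  2  3  3  3  4  5  5
  R[6]: 1  2  2  3  3  4  4  4  5  6  6
  R[7]: 1  2  2  3  4  5  5  5  6  7  7
  R[8]: 1  2  2  3  4  5  5  5  6  7  8
  R[9]: 1  2  2  3  4  5  6  6  7  8  9
  R[10]: 1  2  3  4  5  6  7  7  8  9  10
  R[11]: 1  2  3  4  5  6  7  8  9  10  11

reading off 1-entries of Δ²R: w = (6, 2, 1, 9, 10, 4, 5, 11, 7, 3, 8).

Rothe diagram D(w) (22 cells), 6 SE-corners (essential conditions):

[(1, 5, 0), (2, 1, 0), (5, 5, 2), (5, 8, 3), (8, 8, 5), (9, 3, 2)]


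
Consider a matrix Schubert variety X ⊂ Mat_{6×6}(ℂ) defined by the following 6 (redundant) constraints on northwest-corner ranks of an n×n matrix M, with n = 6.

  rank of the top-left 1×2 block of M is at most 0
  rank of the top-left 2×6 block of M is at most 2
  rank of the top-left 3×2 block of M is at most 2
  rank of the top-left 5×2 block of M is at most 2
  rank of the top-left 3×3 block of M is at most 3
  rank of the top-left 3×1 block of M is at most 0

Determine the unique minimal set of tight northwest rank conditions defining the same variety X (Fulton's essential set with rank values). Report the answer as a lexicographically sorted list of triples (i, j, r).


Computing R[i][j] = min implied NW-rank bound (n=6, 6 conditions):

  R[1]: 0 0 1 1 1 1
  R[2]: 0 1 2 2 2 2
  R[3]: 0 1 2 3 3 3
  R[4]: 1 2 3 4 4 4
  R[5]: 1 2 3 4 5 5
  R[6]: 1 2 3 4 5 6

giving w = (3, 2, 4, 1, 5, 6) via Δ²R.

|D(w)|=4, |Ess(w)|=2:

[(1, 2, 0), (3, 1, 0)]


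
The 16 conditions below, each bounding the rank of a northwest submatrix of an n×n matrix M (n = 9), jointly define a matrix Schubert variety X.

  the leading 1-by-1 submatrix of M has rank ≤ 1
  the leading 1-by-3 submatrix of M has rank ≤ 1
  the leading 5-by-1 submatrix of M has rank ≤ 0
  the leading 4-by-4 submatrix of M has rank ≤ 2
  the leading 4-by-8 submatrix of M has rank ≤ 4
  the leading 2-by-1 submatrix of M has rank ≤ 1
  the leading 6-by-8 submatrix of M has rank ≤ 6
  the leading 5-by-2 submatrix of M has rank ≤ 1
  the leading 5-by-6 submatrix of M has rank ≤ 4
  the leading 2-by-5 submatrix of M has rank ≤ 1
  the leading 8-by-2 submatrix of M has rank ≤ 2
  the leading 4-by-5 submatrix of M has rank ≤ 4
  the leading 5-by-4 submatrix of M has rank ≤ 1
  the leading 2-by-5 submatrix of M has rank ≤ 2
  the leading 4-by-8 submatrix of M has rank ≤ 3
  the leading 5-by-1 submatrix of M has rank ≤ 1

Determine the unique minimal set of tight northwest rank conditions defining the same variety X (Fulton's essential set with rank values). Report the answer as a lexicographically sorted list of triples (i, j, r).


The tightest implied rank at each (i,j), from the 16 conditions:

  R[1]: 0  1  1  1  1  1  1  1  1
  R[2]: 0  1  1  1  1  2  2  2  2
  R[3]: 0  1  1  1  2  3  3  3  3
  R[4]: 0  1  1  1  2  3  3  3  4
  R[5]: 0  1  1  1  2  3  4  4  5
  R[6]: 1  2  2  2  3  4  5  5  6
  R[7]: 1  2  3  3  4  5  6  6  7
  R[8]: 1  2  3  4  5  6  7  7  8
  R[9]: 1  2  3  4  5  6  7  8  9

the unique w with this rank table is (2, 6, 5, 9, 7, 1, 3, 4, 8).

4 SE-corners of the 16-cell Rothe diagram give Ess(w):

[(2, 5, 1), (4, 8, 3), (5, 1, 0), (5, 4, 1)]


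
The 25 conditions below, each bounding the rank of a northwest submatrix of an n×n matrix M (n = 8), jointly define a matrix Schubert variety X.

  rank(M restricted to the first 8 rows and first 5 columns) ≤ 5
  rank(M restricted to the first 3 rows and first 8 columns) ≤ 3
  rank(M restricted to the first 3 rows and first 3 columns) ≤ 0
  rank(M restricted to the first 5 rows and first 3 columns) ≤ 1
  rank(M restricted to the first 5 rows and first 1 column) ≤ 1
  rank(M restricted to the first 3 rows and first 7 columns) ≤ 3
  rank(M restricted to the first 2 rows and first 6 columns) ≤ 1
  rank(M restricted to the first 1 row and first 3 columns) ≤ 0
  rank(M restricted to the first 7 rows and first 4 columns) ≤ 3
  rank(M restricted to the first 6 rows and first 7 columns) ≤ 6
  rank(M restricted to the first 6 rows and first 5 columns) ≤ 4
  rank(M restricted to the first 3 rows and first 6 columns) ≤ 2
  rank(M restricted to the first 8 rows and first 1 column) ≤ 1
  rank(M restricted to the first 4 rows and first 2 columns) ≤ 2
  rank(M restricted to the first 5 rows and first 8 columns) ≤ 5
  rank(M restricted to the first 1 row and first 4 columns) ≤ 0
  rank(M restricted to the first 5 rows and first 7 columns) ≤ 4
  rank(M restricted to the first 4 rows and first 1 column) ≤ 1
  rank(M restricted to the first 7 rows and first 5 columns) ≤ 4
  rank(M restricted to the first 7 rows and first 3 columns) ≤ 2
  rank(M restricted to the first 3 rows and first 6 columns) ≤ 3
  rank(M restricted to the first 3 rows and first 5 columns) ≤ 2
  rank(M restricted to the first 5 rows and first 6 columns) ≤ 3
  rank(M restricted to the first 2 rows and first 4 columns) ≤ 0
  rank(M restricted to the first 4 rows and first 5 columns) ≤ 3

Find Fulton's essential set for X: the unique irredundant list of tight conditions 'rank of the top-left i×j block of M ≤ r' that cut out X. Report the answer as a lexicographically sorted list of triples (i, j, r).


Recovering R(i,j) via the rank-extension bound from the 25 conditions:

  0 | 0 | 0 | 0 | 1 | 1 | 1 | 1
  0 | 0 | 0 | 0 | 1 | 1 | 2 | 2
  0 | 0 | 0 | 1 | 2 | 2 | 3 | 3
  1 | 1 | 1 | 2 | 3 | 3 | 4 | 4
  1 | 1 | 1 | 2 | 3 | 3 | 4 | 5
  1 | 2 | 2 | 3 | 4 | 4 | 5 | 6
  1 | 2 | 2 | 3 | 4 | 5 | 6 | 7
  1 | 2 | 3 | 4 | 5 | 6 | 7 | 8

reading off 1-entries of Δ²R: w = (5, 7, 4, 1, 8, 2, 6, 3).

ℓ(w)=16; the 6 essential cells (i,j,r):

[(2, 4, 0), (2, 6, 1), (3, 3, 0), (5, 3, 1), (5, 6, 3), (7, 3, 2)]


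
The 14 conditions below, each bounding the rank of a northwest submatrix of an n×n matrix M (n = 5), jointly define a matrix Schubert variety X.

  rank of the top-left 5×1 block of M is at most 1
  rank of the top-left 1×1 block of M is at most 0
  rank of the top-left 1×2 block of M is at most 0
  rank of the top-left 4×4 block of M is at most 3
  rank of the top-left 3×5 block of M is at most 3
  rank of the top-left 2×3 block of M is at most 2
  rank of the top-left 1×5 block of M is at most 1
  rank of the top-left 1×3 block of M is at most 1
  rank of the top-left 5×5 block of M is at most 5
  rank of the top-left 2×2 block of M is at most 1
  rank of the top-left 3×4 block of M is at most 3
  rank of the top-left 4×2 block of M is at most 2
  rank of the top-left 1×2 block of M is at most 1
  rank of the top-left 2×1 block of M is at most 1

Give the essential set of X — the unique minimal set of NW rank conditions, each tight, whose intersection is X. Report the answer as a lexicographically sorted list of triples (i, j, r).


Computing R[i][j] = min implied NW-rank bound (n=5, 14 conditions):

  R[1]: 0  0  1  1  1
  R[2]: 1  1  2  2  2
  R[3]: 1  2  3  3  3
  R[4]: 1  2  3  3  4
  R[5]: 1  2  3  4  5

the unique w with this rank table is (3, 1, 2, 5, 4).

2 SE-corners of the 3-cell Rothe diagram give Ess(w):

[(1, 2, 0), (4, 4, 3)]


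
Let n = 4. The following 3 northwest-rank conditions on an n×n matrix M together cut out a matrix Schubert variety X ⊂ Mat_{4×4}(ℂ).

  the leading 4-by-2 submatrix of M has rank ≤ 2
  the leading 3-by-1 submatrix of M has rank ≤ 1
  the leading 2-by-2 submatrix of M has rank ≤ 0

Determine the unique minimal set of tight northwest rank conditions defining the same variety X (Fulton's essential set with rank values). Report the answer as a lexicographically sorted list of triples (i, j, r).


Propagating the 3 rank bounds to every northwest block:

  0 0 1 1
  0 0 1 2
  1 1 2 3
  1 2 3 4

hence w(1..4) = (3, 4, 1, 2).

D(w) has 4 cells with 1 SE-corner; essential set:

[(2, 2, 0)]


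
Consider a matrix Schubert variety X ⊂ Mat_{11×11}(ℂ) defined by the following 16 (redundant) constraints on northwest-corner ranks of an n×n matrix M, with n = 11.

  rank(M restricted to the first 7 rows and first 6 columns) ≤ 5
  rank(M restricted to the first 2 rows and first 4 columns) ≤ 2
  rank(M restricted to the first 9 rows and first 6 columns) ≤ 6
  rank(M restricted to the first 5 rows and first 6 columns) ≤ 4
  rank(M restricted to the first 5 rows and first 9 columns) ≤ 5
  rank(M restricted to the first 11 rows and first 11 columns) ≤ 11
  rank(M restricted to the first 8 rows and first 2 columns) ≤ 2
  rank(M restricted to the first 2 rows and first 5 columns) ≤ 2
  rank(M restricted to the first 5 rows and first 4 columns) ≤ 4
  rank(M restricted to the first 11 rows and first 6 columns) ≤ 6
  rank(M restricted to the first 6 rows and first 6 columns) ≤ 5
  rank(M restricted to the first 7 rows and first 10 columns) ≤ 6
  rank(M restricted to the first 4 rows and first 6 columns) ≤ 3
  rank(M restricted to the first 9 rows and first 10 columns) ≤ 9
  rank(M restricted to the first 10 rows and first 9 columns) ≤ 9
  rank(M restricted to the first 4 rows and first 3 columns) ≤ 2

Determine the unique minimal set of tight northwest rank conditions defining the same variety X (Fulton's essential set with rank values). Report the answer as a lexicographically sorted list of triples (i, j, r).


Computing R[i][j] = min implied NW-rank bound (n=11, 16 conditions):

  1 1 1 1 1 1 1 1 1 1 1
  1 2 2 2 2 2 2 2 2 2 2
  1 2 2 3 3 3 3 3 3 3 3
  1 2 2 3 3 3 4 4 4 4 4
  1 2 3 4 4 4 5 5 5 5 5
  1 2 3 4 5 5 6 6 6 6 6
  1 2 3 4 5 5 6 6 6 6 7
  1 2 3 4 5 6 7 7 7 7 8
  1 2 3 4 5 6 7 8 8 8 9
  1 2 3 4 5 6 7 8 9 9 10
  1 2 3 4 5 6 7 8 9 10 11

so w = (1, 2, 4, 7, 3, 5, 11, 6, 8, 9, 10).

D(w) has 8 cells with 4 SE-corners; essential set:

[(4, 3, 2), (4, 6, 3), (7, 6, 5), (7, 10, 6)]


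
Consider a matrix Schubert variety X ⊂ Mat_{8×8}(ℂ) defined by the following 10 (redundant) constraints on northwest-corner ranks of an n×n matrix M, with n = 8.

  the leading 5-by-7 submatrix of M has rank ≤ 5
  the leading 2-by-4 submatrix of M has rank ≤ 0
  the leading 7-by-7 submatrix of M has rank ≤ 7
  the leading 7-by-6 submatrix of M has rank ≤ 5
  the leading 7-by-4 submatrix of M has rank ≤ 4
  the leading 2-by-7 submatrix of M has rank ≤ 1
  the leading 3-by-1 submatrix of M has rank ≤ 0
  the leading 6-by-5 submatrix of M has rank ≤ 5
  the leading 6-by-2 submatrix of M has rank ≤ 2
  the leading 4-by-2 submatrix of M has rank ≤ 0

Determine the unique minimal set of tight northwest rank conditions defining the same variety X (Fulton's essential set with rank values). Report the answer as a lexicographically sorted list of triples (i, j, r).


Rank table r_w(8×8) implied by the 10 constraints:

  R[1]: 0 0 0 0 1 1 1 1
  R[2]: 0 0 0 0 1 1 1 2
  R[3]: 0 0 1 1 2 2 2 3
  R[4]: 0 0 1 2 3 3 3 4
  R[5]: 1 1 2 3 4 4 4 5
  R[6]: 1 2 3 4 5 5 5 6
  R[7]: 1 2 3 4 5 5 6 7
  R[8]: 1 2 3 4 5 6 7 8

giving w = (5, 8, 3, 4, 1, 2, 7, 6) via Δ²R.

ℓ(w)=15; the 4 essential cells (i,j,r):

[(2, 4, 0), (2, 7, 1), (4, 2, 0), (7, 6, 5)]


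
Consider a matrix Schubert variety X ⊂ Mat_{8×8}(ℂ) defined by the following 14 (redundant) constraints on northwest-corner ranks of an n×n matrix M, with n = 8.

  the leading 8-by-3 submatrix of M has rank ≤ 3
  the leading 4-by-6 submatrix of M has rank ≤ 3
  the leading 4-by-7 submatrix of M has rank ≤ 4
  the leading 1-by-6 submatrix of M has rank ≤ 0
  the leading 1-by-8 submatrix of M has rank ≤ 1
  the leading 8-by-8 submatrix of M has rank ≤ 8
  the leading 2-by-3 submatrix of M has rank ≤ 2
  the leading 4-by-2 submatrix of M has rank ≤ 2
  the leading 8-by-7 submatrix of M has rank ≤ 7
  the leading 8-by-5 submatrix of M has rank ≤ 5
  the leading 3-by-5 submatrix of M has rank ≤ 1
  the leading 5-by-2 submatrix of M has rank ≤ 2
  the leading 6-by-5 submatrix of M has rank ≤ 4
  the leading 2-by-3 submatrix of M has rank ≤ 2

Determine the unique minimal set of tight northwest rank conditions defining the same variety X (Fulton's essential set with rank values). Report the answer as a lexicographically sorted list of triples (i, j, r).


Computing R[i][j] = min implied NW-rank bound (n=8, 14 conditions):

  i=1: 0 | 0 | 0 | 0 | 0 | 0 | 1 | 1
  i=2: 1 | 1 | 1 | 1 | 1 | 1 | 2 | 2
  i=3: 1 | 1 | 1 | 1 | 1 | 2 | 3 | 3
  i=4: 1 | 2 | 2 | 2 | 2 | 3 | 4 | 4
  i=5: 1 | 2 | 3 | 3 | 3 | 4 | 5 | 5
  i=6: 1 | 2 | 3 | 4 | 4 | 5 | 6 | 6
  i=7: 1 | 2 | 3 | 4 | 5 | 6 | 7 | 7
  i=8: 1 | 2 | 3 | 4 | 5 | 6 | 7 | 8

reading off 1-entries of Δ²R: w = (7, 1, 6, 2, 3, 4, 5, 8).

|D(w)|=10, |Ess(w)|=2:

[(1, 6, 0), (3, 5, 1)]


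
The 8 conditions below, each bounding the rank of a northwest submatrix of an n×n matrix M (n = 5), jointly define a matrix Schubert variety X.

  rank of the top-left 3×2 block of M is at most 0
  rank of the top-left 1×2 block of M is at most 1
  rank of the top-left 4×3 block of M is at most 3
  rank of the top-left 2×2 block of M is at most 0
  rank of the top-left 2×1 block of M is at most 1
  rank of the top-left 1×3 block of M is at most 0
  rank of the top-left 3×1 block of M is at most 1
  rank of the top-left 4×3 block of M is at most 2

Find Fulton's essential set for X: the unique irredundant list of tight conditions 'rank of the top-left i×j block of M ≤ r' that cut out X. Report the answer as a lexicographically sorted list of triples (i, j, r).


Computing R[i][j] = min implied NW-rank bound (n=5, 8 conditions):

  0 | 0 | 0 | 1 | 1
  0 | 0 | 1 | 2 | 2
  0 | 0 | 1 | 2 | 3
  1 | 1 | 2 | 3 | 4
  1 | 2 | 3 | 4 | 5

the unique w with this rank table is (4, 3, 5, 1, 2).

2 SE-corners of the 7-cell Rothe diagram give Ess(w):

[(1, 3, 0), (3, 2, 0)]


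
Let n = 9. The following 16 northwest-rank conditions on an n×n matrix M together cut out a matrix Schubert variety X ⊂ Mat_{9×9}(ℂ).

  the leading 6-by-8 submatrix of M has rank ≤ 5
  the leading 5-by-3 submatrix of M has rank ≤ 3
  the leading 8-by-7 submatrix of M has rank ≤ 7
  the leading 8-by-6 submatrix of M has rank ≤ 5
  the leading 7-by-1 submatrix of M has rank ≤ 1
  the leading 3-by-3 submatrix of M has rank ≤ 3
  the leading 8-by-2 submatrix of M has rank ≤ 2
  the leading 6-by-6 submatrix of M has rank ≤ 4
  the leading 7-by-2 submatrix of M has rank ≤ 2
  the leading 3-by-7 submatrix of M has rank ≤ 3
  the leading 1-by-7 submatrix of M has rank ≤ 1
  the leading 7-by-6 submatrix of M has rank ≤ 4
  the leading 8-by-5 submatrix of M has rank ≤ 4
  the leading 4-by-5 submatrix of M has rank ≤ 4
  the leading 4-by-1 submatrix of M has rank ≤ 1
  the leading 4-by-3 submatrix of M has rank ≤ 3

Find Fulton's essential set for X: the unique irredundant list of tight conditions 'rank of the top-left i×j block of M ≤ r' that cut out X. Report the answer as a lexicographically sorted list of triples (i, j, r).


Reconstructing r_w from the 16 given conditions:

  R[1]: 1, 1, 1, 1, 1, 1, 1, 1, 1
  R[2]: 1, 2, 2, 2, 2, 2, 2, 2, 2
  R[3]: 1, 2, 3, 3, 3, 3, 3, 3, 3
  R[4]: 1, 2, 3, 4, 4, 4, 4, 4, 4
  R[5]: 1, 2, 3, 4, 4, 4, 5, 5, 5
  R[6]: 1, 2, 3, 4, 4, 4, 5, 5, 6
  R[7]: 1, 2, 3, 4, 4, 4, 5, 6, 7
  R[8]: 1, 2, 3, 4, 4, 5, 6, 7, 8
  R[9]: 1, 2, 3, 4, 5, 6, 7, 8, 9

the unique w with this rank table is (1, 2, 3, 4, 7, 9, 8, 6, 5).

3 SE-corners of the 8-cell Rothe diagram give Ess(w):

[(6, 8, 5), (7, 6, 4), (8, 5, 4)]


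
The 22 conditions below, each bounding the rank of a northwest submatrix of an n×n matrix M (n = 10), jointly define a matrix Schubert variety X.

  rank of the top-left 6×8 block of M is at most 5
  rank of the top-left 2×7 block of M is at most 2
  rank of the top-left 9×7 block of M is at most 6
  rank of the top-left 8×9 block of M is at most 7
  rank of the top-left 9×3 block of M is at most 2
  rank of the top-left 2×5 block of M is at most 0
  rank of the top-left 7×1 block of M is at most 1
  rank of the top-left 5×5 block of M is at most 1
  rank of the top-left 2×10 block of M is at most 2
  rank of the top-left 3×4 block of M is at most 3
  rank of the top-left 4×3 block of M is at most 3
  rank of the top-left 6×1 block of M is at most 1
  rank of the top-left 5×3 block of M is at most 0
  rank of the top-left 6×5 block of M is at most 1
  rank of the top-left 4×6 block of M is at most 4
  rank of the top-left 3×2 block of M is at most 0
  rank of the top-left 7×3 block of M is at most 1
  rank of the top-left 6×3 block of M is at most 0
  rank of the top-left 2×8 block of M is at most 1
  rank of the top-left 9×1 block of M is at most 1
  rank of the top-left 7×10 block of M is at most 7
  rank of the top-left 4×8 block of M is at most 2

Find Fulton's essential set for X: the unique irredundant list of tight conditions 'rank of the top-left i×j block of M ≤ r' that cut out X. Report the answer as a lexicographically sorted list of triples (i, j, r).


Rank table r_w(10×10) implied by the 22 constraints:

  i=1: 0, 0, 0, 0, 0, 1, 1, 1, 1, 1
  i=2: 0, 0, 0, 0, 0, 1, 1, 1, 2, 2
  i=3: 0, 0, 0, 1, 1, 2, 2, 2, 3, 3
  i=4: 0, 0, 0, 1, 1, 2, 2, 2, 3, 4
  i=5: 0, 0, 0, 1, 1, 2, 3, 3, 4, 5
  i=6: 0, 0, 0, 1, 1, 2, 3, 4, 5, 6
  i=7: 1, 1, 1, 2, 2, 3, 4, 5, 6, 7
  i=8: 1, 2, 2, 3, 3, 4, 5, 6, 7, 8
  i=9: 1, 2, 2, 3, 4, 5, 6, 7, 8, 9
  i=10: 1, 2, 3, 4, 5, 6, 7, 8, 9, 10

so w = (6, 9, 4, 10, 7, 8, 1, 2, 5, 3).

6 SE-corners of the 30-cell Rothe diagram give Ess(w):

[(2, 5, 0), (2, 8, 1), (4, 8, 2), (6, 3, 0), (6, 5, 1), (9, 3, 2)]


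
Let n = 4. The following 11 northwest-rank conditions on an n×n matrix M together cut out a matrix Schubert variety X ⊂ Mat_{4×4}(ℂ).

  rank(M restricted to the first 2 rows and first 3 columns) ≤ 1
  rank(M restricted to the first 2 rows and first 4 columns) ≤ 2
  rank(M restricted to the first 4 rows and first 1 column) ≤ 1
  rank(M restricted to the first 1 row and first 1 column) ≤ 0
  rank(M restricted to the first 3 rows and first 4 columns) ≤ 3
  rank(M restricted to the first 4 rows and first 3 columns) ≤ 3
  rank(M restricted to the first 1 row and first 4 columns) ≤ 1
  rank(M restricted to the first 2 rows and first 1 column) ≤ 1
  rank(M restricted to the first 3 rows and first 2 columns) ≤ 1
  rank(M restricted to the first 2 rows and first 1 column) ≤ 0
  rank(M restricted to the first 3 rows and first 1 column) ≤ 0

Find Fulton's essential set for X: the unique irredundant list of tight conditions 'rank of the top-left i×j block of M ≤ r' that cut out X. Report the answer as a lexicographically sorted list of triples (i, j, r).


Reconstructing r_w from the 11 given conditions:

  i=1: 0 1 1 1
  i=2: 0 1 1 2
  i=3: 0 1 2 3
  i=4: 1 2 3 4

giving w = (2, 4, 3, 1) via Δ²R.

Fulton essential set (2 of the 4 Rothe cells):

[(2, 3, 1), (3, 1, 0)]


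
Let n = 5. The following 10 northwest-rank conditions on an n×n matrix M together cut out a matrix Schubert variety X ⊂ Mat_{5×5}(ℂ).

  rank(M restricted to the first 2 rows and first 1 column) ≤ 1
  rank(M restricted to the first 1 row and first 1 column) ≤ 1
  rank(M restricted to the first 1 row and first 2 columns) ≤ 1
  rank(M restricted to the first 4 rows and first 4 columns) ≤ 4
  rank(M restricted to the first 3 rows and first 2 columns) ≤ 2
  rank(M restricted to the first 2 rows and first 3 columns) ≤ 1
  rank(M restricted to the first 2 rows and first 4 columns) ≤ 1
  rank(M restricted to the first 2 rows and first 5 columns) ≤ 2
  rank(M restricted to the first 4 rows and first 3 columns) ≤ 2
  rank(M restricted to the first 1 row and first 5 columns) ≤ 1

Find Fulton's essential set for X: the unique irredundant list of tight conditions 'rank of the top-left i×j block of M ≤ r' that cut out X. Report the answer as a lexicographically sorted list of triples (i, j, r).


Reconstructing r_w from the 10 given conditions:

  1  1  1  1  1
  1  1  1  1  2
  1  2  2  2  3
  1  2  2  3  4
  1  2  3  4  5

giving w = (1, 5, 2, 4, 3) via Δ²R.

|D(w)|=4, |Ess(w)|=2:

[(2, 4, 1), (4, 3, 2)]


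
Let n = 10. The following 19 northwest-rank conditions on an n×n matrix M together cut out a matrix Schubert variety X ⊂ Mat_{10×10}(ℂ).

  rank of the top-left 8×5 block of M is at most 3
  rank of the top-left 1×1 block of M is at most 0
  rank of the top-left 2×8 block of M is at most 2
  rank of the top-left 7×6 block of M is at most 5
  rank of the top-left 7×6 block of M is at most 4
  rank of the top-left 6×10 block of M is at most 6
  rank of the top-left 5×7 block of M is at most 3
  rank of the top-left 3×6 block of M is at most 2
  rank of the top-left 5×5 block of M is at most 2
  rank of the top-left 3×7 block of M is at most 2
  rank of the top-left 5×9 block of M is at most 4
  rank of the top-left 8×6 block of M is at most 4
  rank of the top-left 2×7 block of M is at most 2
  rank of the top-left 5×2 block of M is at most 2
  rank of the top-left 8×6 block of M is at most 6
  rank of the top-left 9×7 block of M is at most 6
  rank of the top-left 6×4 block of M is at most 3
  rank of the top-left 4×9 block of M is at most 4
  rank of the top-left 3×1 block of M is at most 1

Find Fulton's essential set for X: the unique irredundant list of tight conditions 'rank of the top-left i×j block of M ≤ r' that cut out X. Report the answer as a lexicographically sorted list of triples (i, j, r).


The tightest implied rank at each (i,j), from the 19 conditions:

  row 1: 0, 1, 1, 1, 1, 1, 1, 1, 1, 1
  row 2: 1, 2, 2, 2, 2, 2, 2, 2, 2, 2
  row 3: 1, 2, 2, 2, 2, 2, 2, 3, 3, 3
  row 4: 1, 2, 2, 2, 2, 3, 3, 4, 4, 4
  row 5: 1, 2, 2, 2, 2, 3, 3, 4, 4, 5
  row 6: 1, 2, 3, 3, 3, 4, 4, 5, 5, 6
  row 7: 1, 2, 3, 3, 3, 4, 5, 6, 6, 7
  row 8: 1, 2, 3, 3, 3, 4, 5, 6, 7, 8
  row 9: 1, 2, 3, 4, 4, 5, 6, 7, 8, 9
  row 10: 1, 2, 3, 4, 5, 6, 7, 8, 9, 10

second differences of R give the permutation w = (2, 1, 8, 6, 10, 3, 7, 9, 4, 5).

D(w) has 18 cells with 6 SE-corners; essential set:

[(1, 1, 0), (3, 7, 2), (5, 5, 2), (5, 7, 3), (5, 9, 4), (8, 5, 3)]
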